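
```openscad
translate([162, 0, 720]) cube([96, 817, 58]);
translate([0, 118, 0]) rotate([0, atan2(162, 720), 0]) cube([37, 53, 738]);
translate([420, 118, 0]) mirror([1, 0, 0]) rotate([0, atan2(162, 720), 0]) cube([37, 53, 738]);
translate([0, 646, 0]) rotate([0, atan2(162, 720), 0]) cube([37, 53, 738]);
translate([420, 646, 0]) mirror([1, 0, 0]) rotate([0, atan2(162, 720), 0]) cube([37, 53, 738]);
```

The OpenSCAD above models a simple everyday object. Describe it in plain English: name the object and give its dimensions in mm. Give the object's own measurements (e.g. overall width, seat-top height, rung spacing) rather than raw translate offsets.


A sawhorse. A 96×817×58 mm beam (x, y, z) sits on two A-frame leg pairs. Each pair is two raked legs of 37×53 mm section (53 mm along y) splaying symmetrically in x. Each leg rises 720 mm vertically over 162 mm of horizontal reach and is 738 mm long along its own axis. Every leg's outer bottom edge rests on the floor and its outer top edge meets a bottom edge of the beam — the left legs (tilting toward +x) meet the beam's −x bottom edge, the right legs (their mirror images, tilting toward −x) meet its +x bottom edge — so the leg tops tuck under the beam, the beam's underside is 720 mm above the floor, and the feet are 420 mm apart outside-to-outside with the beam centred between them. The two leg pairs are set in 118 mm from either end of the beam.


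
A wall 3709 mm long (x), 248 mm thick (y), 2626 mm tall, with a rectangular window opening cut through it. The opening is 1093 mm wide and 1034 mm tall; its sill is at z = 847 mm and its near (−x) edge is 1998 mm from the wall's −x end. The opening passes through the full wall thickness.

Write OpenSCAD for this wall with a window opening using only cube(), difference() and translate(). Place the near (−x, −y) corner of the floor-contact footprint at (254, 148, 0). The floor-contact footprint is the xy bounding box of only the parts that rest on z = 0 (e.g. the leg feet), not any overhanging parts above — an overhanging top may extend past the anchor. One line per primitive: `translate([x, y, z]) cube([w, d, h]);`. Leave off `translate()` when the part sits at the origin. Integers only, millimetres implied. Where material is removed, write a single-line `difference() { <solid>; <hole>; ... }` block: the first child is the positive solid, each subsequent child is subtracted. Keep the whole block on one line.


difference() { translate([254, 148, 0]) cube([3709, 248, 2626]); translate([2252, 148, 847]) cube([1093, 248, 1034]); }


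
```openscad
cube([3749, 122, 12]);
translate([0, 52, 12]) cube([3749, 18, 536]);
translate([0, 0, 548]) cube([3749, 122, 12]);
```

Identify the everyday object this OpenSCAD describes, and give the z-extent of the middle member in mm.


An I-beam. The web height is 536 mm.

Two wide flanges with a thin centred web — an I-beam. Overall 560 mm minus two 12 mm flanges gives a web of 560 − 2·12 = 536 mm.


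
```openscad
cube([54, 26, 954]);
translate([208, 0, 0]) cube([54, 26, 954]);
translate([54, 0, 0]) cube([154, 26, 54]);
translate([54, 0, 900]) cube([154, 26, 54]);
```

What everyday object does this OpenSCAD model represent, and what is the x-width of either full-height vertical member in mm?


A picture frame. The border width is 54 mm.

Four thin pieces enclosing a rectangular opening — a picture frame. The two full-height stiles are 954 mm tall; the top rail sits at z = 900 and is 54 mm tall, so the border above the opening is 954 − 900 = 54 mm, matching the stile x-width.


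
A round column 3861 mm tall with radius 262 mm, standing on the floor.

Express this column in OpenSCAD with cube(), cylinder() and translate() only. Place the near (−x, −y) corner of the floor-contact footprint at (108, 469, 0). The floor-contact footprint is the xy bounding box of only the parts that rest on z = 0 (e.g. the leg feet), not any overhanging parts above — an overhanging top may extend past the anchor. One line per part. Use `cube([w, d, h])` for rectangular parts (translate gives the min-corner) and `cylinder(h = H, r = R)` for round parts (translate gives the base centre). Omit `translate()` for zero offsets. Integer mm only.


translate([370, 731, 0]) cylinder(h = 3861, r = 262);


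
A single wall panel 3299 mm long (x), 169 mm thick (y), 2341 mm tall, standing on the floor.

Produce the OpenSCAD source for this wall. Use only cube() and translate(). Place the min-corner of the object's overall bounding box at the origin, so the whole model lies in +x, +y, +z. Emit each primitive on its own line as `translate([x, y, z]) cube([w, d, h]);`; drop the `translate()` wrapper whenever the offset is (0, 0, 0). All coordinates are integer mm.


cube([3299, 169, 2341]);


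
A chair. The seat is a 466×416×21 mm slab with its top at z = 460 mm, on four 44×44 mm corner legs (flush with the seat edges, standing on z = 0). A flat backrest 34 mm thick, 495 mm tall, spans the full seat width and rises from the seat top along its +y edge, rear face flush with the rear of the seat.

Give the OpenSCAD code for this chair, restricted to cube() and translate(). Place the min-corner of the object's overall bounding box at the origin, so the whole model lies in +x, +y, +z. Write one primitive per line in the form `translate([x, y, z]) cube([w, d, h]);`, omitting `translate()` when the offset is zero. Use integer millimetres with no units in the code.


// leg_h = 460 - 21 = 439
translate([0, 0, 439]) cube([466, 416, 21]);
cube([44, 44, 439]);
translate([422, 0, 0]) cube([44, 44, 439]);
translate([0, 372, 0]) cube([44, 44, 439]);
translate([422, 372, 0]) cube([44, 44, 439]);
translate([0, 382, 460]) cube([466, 34, 495]);


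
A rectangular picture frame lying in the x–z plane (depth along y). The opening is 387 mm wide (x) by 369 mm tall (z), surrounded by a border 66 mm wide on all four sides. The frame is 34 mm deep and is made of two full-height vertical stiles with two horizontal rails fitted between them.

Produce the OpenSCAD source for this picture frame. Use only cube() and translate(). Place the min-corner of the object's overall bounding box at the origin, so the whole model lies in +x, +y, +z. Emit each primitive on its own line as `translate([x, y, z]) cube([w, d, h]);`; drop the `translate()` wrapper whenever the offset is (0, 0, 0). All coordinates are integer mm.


cube([66, 34, 501]);
translate([453, 0, 0]) cube([66, 34, 501]);
translate([66, 0, 0]) cube([387, 34, 66]);
translate([66, 0, 435]) cube([387, 34, 66]);


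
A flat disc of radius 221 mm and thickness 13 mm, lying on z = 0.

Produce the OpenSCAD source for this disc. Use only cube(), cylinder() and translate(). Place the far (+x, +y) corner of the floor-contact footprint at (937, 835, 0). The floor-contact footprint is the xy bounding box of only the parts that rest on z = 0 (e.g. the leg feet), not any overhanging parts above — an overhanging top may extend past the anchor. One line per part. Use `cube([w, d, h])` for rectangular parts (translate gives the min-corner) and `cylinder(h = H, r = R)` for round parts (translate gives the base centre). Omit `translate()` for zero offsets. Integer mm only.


translate([716, 614, 0]) cylinder(h = 13, r = 221);


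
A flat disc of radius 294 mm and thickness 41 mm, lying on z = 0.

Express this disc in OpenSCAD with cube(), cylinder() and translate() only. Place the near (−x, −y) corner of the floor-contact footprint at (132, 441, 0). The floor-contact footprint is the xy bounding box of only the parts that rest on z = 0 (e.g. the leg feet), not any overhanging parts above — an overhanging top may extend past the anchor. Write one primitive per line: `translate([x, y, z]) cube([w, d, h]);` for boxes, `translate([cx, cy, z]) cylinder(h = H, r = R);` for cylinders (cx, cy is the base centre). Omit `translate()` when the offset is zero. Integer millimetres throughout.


translate([426, 735, 0]) cylinder(h = 41, r = 294);


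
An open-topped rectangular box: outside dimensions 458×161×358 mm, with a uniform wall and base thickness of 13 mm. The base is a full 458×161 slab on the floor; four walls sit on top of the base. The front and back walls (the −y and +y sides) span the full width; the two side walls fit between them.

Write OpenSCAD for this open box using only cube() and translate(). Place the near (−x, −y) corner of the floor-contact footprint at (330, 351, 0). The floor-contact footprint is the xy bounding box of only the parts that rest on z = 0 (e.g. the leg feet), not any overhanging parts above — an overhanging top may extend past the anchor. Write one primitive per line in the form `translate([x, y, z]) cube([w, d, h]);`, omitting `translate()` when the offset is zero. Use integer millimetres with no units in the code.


translate([330, 351, 0]) cube([458, 161, 13]);
translate([330, 351, 13]) cube([458, 13, 345]);
translate([330, 499, 13]) cube([458, 13, 345]);
translate([330, 364, 13]) cube([13, 135, 345]);
translate([775, 364, 13]) cube([13, 135, 345]);


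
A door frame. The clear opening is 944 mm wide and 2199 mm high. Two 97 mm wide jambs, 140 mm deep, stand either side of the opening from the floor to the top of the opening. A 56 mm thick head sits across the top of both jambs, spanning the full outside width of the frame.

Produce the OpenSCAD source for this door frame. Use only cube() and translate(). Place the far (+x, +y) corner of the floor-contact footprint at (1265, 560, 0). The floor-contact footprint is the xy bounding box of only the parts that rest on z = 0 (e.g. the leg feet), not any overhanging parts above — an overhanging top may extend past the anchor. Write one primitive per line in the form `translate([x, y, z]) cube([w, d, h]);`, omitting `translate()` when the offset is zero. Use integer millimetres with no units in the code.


translate([127, 420, 0]) cube([97, 140, 2199]);
translate([1168, 420, 0]) cube([97, 140, 2199]);
translate([127, 420, 2199]) cube([1138, 140, 56]);


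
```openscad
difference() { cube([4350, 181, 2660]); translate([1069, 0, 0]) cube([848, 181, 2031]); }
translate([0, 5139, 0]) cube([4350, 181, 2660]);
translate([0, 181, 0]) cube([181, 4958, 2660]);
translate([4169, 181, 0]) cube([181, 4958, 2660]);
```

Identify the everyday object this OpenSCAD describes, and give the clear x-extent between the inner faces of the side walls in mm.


A single room. The interior width is 3988 mm.

Four walls enclosing a rectangle with a door in the front wall — a room. Outside width 4350 minus two 181 mm walls gives 3988 mm.


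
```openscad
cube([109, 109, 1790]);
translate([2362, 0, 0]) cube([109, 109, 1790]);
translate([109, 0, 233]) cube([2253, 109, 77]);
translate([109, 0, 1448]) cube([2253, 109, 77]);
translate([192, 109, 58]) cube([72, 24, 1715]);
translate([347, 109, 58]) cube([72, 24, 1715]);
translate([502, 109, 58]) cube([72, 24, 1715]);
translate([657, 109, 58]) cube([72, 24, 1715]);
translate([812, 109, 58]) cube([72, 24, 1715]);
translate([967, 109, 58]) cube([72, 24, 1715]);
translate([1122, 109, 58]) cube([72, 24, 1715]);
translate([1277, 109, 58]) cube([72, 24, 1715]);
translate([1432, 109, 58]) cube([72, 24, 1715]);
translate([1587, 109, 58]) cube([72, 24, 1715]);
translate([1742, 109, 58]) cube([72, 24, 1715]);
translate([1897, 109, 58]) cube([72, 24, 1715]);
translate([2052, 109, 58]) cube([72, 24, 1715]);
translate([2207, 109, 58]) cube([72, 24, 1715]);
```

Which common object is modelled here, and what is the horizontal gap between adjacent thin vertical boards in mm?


A fence section. The picket gap is 83 mm.

Two posts, two rails, 14 pickets — a fence section. Span 2253 mm holds 14 pickets of 72 mm with 15 equal gaps: ⌊(2253 − 14·72) / 15⌋ = 83 mm.


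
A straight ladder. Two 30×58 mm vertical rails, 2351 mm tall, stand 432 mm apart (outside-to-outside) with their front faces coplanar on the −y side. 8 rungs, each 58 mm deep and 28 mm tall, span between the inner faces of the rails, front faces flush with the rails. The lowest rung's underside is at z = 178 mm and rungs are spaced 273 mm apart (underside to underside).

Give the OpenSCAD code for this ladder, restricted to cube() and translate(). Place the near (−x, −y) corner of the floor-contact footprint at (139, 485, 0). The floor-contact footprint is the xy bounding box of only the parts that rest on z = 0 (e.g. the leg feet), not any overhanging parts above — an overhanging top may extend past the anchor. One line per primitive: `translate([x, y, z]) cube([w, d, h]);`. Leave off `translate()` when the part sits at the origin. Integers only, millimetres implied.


translate([139, 485, 0]) cube([30, 58, 2351]);
translate([541, 485, 0]) cube([30, 58, 2351]);
translate([169, 485, 178]) cube([372, 58, 28]);
translate([169, 485, 451]) cube([372, 58, 28]);
translate([169, 485, 724]) cube([372, 58, 28]);
translate([169, 485, 997]) cube([372, 58, 28]);
translate([169, 485, 1270]) cube([372, 58, 28]);
translate([169, 485, 1543]) cube([372, 58, 28]);
translate([169, 485, 1816]) cube([372, 58, 28]);
translate([169, 485, 2089]) cube([372, 58, 28]);


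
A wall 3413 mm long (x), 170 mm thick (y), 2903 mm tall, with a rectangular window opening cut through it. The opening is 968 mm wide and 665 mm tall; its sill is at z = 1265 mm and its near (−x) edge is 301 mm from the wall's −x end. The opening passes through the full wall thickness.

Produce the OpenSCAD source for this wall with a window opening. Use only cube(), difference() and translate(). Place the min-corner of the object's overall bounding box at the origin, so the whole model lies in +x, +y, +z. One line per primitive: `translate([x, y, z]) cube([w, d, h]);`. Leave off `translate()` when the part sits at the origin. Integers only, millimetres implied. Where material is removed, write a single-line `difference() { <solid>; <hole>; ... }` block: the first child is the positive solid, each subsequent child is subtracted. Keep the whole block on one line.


difference() { cube([3413, 170, 2903]); translate([301, 0, 1265]) cube([968, 170, 665]); }


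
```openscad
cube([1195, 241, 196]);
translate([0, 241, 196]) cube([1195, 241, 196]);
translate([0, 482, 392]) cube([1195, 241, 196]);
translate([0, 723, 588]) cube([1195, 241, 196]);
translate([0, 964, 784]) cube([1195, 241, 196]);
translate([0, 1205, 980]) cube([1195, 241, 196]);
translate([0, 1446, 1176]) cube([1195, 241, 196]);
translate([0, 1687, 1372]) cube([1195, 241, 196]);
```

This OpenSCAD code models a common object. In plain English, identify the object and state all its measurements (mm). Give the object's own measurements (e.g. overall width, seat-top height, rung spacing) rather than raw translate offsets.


A straight staircase of 8 solid steps. Each step is 1195 mm wide (x), 241 mm deep (y, the going) and 196 mm tall (the rise). The first step rests on the floor; each subsequent step sits one going further in +y and one rise higher in +z, directly behind and above the previous step with no overlap.


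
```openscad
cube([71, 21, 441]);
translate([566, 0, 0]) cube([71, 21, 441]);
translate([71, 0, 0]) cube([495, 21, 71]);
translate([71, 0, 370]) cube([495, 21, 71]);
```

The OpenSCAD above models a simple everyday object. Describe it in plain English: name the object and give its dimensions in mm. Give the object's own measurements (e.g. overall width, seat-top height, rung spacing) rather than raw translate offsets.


A rectangular picture frame lying in the x–z plane (depth along y). The opening is 495 mm wide (x) by 299 mm tall (z), surrounded by a border 71 mm wide on all four sides. The frame is 21 mm deep and is made of two full-height vertical stiles with two horizontal rails fitted between them.


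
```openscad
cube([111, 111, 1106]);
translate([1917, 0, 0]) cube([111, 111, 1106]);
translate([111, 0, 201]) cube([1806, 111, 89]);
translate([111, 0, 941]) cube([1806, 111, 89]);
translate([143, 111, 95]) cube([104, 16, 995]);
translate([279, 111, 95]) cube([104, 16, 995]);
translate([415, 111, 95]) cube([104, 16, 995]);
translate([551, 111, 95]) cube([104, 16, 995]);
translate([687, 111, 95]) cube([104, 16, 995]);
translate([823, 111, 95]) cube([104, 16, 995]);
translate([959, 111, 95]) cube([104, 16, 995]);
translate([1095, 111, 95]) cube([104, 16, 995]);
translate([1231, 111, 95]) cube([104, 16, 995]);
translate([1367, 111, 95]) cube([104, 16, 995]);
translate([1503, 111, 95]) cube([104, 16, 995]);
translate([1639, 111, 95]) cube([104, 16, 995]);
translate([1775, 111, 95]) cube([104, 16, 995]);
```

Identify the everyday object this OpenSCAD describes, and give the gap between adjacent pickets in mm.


A fence section. The picket gap is 32 mm.

Two posts, two rails, 13 pickets — a fence section. Span 1806 mm holds 13 pickets of 104 mm with 14 equal gaps: ⌊(1806 − 13·104) / 14⌋ = 32 mm.


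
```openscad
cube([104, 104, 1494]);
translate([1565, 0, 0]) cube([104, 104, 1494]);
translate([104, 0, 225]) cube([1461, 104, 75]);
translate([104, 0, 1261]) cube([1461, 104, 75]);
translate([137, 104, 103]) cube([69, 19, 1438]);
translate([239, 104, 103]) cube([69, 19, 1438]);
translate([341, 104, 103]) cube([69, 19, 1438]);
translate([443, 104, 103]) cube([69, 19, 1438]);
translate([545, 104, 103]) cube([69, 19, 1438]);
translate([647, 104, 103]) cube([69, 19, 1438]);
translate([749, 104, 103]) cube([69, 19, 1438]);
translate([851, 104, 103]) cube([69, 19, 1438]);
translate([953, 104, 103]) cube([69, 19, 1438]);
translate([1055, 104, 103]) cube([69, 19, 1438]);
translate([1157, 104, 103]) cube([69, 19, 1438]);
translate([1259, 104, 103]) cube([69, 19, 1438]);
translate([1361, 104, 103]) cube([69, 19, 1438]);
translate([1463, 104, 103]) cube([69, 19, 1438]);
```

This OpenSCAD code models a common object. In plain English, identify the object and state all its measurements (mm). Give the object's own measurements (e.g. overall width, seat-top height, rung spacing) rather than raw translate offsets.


A fence section. Two 104×104 mm posts, 1494 mm tall, stand on the floor with a clear span of 1461 mm between their inner faces. Two horizontal rails of 104×75 mm section span the gap between the posts with their undersides at z = 225 mm and z = 1261 mm, flush with the posts' −y face. 14 pickets, each 69 mm wide, 19 mm thick and 1438 mm tall, are fixed to the +y face of the rails with their bottoms at z = 103 mm, spaced across the span with a 33 mm gap after the −x post and between neighbouring pickets and before the +x post.


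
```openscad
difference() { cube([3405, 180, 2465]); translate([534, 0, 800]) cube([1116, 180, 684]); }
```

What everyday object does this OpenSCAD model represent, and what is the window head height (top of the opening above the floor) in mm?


A wall with a window opening. The window head height is 1484 mm.

A wall with a rectangular opening subtracted — a window. Sill at z = 800, opening 684 mm tall, so the head is at 800 + 684 = 1484 mm.


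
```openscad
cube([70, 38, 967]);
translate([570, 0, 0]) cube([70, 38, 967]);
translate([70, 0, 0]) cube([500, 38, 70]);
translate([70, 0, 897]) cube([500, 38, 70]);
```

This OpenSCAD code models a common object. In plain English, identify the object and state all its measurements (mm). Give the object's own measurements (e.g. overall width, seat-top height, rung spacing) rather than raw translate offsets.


A rectangular picture frame lying in the x–z plane (depth along y). The opening is 500 mm wide (x) by 827 mm tall (z), surrounded by a border 70 mm wide on all four sides. The frame is 38 mm deep and is made of two full-height vertical stiles with two horizontal rails fitted between them.


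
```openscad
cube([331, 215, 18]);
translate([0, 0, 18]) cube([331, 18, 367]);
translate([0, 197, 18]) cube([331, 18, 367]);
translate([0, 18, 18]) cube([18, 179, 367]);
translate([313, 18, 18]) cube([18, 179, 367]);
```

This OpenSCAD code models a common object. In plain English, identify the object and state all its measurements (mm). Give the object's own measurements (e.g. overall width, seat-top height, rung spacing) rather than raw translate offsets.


An open-topped rectangular box: outside dimensions 331×215×385 mm, with a uniform wall and base thickness of 18 mm. The base is a full 331×215 slab on the floor; four walls sit on top of the base. The front and back walls (the −y and +y sides) span the full width; the two side walls fit between them.


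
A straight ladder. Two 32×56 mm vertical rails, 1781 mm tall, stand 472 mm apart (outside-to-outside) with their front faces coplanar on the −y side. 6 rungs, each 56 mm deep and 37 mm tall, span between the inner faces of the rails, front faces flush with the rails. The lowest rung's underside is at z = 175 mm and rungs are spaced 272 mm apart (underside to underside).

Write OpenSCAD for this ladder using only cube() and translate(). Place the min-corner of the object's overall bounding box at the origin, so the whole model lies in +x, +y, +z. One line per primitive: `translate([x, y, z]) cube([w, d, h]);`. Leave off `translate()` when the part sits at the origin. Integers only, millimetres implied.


cube([32, 56, 1781]);
translate([440, 0, 0]) cube([32, 56, 1781]);
translate([32, 0, 175]) cube([408, 56, 37]);
translate([32, 0, 447]) cube([408, 56, 37]);
translate([32, 0, 719]) cube([408, 56, 37]);
translate([32, 0, 991]) cube([408, 56, 37]);
translate([32, 0, 1263]) cube([408, 56, 37]);
translate([32, 0, 1535]) cube([408, 56, 37]);


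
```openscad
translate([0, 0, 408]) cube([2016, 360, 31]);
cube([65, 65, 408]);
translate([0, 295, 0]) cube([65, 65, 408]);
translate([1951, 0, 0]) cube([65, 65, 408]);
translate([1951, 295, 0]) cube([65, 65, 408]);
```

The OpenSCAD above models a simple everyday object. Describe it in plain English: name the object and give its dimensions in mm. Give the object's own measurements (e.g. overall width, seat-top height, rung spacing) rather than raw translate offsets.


A bench: a 2016×360 mm seat slab, 31 mm thick, top at z = 439 mm, on four 65×65 mm square legs flush with the seat corners and standing on z = 0.


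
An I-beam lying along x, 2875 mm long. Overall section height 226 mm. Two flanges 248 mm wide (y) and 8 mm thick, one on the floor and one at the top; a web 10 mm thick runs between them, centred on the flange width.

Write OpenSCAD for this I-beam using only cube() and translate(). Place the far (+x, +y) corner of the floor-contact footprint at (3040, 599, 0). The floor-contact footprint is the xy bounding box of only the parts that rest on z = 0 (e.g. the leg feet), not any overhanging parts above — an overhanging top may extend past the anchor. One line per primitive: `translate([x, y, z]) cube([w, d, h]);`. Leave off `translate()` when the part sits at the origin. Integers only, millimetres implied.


translate([165, 351, 0]) cube([2875, 248, 8]);
translate([165, 470, 8]) cube([2875, 10, 210]);
translate([165, 351, 218]) cube([2875, 248, 8]);


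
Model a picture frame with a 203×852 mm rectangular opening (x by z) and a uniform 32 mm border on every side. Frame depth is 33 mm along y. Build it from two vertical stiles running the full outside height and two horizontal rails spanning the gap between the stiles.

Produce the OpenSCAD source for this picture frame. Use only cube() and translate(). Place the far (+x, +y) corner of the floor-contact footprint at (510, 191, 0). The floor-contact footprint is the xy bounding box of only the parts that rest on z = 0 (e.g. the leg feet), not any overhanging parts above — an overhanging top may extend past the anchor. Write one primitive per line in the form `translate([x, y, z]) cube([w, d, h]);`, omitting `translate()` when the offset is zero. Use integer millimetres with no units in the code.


translate([243, 158, 0]) cube([32, 33, 916]);
translate([478, 158, 0]) cube([32, 33, 916]);
translate([275, 158, 0]) cube([203, 33, 32]);
translate([275, 158, 884]) cube([203, 33, 32]);


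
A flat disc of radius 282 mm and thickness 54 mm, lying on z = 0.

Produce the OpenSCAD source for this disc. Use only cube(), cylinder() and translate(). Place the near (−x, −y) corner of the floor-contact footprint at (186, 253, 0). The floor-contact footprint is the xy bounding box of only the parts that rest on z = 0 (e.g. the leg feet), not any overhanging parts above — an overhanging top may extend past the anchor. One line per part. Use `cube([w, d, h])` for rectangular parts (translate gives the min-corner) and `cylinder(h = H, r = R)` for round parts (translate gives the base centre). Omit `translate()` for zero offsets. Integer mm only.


translate([468, 535, 0]) cylinder(h = 54, r = 282);


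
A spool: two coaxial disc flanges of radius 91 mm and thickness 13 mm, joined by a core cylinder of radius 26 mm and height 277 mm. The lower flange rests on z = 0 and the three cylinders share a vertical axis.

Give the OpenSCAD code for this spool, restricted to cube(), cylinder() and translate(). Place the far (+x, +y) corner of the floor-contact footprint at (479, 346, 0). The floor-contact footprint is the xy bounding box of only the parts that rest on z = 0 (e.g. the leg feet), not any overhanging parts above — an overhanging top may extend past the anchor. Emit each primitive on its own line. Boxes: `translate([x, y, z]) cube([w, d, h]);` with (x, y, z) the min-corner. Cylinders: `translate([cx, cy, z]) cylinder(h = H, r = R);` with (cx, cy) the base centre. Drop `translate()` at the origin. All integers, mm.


translate([388, 255, 0]) cylinder(h = 13, r = 91);
translate([388, 255, 13]) cylinder(h = 277, r = 26);
translate([388, 255, 290]) cylinder(h = 13, r = 91);


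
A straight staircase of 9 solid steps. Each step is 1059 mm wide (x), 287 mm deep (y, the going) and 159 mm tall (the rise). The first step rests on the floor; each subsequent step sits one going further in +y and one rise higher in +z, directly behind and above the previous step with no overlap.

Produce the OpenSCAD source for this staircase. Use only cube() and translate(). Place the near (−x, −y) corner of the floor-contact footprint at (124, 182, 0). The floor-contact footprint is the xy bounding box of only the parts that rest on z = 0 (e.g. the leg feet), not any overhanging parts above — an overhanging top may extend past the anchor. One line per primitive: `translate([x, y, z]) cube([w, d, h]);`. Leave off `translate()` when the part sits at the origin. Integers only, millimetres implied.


translate([124, 182, 0]) cube([1059, 287, 159]);
translate([124, 469, 159]) cube([1059, 287, 159]);
translate([124, 756, 318]) cube([1059, 287, 159]);
translate([124, 1043, 477]) cube([1059, 287, 159]);
translate([124, 1330, 636]) cube([1059, 287, 159]);
translate([124, 1617, 795]) cube([1059, 287, 159]);
translate([124, 1904, 954]) cube([1059, 287, 159]);
translate([124, 2191, 1113]) cube([1059, 287, 159]);
translate([124, 2478, 1272]) cube([1059, 287, 159]);


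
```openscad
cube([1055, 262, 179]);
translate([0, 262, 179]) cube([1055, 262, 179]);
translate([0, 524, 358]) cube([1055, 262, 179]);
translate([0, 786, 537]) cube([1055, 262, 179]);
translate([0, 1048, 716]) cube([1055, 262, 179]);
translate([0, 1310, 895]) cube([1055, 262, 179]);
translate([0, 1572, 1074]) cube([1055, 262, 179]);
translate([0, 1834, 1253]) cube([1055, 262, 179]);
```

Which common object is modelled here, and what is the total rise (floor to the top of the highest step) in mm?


A staircase. The total rise is 1432 mm.

8 identical blocks, each offset up and back from the previous — a staircase. Each step is 179 mm tall and there are 8 of them, so the total rise is 8 × 179 = 1432 mm.


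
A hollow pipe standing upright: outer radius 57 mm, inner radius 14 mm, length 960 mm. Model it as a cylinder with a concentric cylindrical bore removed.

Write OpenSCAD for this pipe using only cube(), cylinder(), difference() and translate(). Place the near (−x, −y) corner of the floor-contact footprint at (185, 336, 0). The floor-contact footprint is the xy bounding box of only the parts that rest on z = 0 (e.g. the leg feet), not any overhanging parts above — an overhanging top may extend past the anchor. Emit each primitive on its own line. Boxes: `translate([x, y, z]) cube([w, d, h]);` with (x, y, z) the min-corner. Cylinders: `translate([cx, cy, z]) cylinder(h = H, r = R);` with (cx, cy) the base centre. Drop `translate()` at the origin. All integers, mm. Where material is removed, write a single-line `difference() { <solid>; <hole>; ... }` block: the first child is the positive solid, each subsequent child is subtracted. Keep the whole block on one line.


difference() { translate([242, 393, 0]) cylinder(h = 960, r = 57); translate([242, 393, 0]) cylinder(h = 960, r = 14); }


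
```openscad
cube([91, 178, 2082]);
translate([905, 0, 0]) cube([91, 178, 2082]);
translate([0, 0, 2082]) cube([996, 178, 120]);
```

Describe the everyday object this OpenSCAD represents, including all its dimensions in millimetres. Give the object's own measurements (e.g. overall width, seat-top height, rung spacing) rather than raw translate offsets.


A door frame. The clear opening is 814 mm wide and 2082 mm high. Two 91 mm wide jambs, 178 mm deep, stand either side of the opening from the floor to the top of the opening. A 120 mm thick head sits across the top of both jambs, spanning the full outside width of the frame.


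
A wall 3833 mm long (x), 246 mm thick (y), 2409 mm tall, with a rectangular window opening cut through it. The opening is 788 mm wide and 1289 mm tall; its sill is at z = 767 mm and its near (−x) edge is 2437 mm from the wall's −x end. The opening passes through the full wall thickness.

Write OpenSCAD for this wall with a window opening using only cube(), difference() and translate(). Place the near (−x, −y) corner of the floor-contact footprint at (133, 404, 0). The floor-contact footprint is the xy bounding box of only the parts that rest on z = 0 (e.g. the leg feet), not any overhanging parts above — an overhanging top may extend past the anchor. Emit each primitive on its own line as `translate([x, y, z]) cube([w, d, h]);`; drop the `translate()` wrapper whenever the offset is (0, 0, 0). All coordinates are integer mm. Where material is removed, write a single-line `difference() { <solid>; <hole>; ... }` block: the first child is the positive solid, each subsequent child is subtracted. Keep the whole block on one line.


difference() { translate([133, 404, 0]) cube([3833, 246, 2409]); translate([2570, 404, 767]) cube([788, 246, 1289]); }


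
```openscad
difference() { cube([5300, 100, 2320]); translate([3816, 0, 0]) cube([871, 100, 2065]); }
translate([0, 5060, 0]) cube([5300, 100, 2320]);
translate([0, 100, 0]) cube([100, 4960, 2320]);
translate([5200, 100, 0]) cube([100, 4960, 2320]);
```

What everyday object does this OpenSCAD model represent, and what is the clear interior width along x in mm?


A single room. The interior width is 5100 mm.

Four walls enclosing a rectangle with a door in the front wall — a room. Outside width 5300 minus two 100 mm walls gives 5100 mm.


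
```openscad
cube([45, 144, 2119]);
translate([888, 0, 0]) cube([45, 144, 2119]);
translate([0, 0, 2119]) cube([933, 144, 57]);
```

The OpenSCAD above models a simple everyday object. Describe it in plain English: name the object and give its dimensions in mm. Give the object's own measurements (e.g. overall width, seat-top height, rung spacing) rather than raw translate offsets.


A door frame. The clear opening is 843 mm wide and 2119 mm high. Two 45 mm wide jambs, 144 mm deep, stand either side of the opening from the floor to the top of the opening. A 57 mm thick head sits across the top of both jambs, spanning the full outside width of the frame.


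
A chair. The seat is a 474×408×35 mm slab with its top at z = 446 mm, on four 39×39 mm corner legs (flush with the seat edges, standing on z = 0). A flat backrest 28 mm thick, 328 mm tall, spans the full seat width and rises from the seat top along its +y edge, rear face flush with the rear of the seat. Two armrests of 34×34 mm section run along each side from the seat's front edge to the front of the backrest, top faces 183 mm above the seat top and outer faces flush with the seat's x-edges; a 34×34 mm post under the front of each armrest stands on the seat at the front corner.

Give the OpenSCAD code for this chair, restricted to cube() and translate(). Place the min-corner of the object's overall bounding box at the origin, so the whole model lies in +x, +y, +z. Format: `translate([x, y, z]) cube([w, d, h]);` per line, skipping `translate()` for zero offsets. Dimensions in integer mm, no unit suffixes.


// leg_h = 446 - 35 = 411
// arm post h = 183 - 34 = 149
translate([0, 0, 411]) cube([474, 408, 35]);
cube([39, 39, 411]);
translate([435, 0, 0]) cube([39, 39, 411]);
translate([0, 369, 0]) cube([39, 39, 411]);
translate([435, 369, 0]) cube([39, 39, 411]);
translate([0, 380, 446]) cube([474, 28, 328]);
translate([0, 0, 595]) cube([34, 380, 34]);
translate([440, 0, 595]) cube([34, 380, 34]);
translate([0, 0, 446]) cube([34, 34, 149]);
translate([440, 0, 446]) cube([34, 34, 149]);


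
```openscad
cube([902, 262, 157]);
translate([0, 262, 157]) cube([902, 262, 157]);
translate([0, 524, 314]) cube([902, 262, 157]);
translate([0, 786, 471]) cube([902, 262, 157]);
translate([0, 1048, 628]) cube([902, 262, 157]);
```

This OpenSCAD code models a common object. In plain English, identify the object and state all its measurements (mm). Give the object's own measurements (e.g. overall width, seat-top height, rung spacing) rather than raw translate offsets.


A straight staircase of 5 solid steps. Each step is 902 mm wide (x), 262 mm deep (y, the going) and 157 mm tall (the rise). The first step rests on the floor; each subsequent step sits one going further in +y and one rise higher in +z, directly behind and above the previous step with no overlap.


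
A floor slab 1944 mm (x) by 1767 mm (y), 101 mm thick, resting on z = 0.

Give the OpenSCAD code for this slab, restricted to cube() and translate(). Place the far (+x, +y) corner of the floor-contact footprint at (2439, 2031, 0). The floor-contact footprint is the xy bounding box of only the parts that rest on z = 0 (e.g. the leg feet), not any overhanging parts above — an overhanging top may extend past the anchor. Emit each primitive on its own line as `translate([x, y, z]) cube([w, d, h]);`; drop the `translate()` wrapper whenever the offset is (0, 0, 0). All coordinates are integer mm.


translate([495, 264, 0]) cube([1944, 1767, 101]);


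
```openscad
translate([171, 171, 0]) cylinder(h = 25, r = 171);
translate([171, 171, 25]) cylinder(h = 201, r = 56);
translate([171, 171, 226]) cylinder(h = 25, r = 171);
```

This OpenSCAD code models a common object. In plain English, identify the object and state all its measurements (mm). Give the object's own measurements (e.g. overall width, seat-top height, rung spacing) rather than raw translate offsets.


A spool: two coaxial disc flanges of radius 171 mm and thickness 25 mm, joined by a core cylinder of radius 56 mm and height 201 mm. The lower flange rests on z = 0 and the three cylinders share a vertical axis.


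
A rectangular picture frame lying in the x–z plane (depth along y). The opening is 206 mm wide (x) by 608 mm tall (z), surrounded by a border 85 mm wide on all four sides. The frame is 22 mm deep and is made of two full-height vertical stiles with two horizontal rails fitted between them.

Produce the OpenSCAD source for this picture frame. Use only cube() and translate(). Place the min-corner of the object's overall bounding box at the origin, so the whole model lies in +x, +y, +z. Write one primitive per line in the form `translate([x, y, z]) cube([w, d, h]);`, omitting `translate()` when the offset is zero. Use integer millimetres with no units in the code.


cube([85, 22, 778]);
translate([291, 0, 0]) cube([85, 22, 778]);
translate([85, 0, 0]) cube([206, 22, 85]);
translate([85, 0, 693]) cube([206, 22, 85]);


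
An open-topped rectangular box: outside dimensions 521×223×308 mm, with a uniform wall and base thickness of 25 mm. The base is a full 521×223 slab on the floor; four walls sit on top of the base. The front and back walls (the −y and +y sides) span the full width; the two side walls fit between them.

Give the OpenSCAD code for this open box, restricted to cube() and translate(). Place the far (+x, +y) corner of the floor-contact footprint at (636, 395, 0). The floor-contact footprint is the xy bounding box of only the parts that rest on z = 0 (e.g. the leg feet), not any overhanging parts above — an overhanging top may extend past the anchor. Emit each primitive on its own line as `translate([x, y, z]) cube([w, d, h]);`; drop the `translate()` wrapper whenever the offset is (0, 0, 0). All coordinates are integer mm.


translate([115, 172, 0]) cube([521, 223, 25]);
translate([115, 172, 25]) cube([521, 25, 283]);
translate([115, 370, 25]) cube([521, 25, 283]);
translate([115, 197, 25]) cube([25, 173, 283]);
translate([611, 197, 25]) cube([25, 173, 283]);


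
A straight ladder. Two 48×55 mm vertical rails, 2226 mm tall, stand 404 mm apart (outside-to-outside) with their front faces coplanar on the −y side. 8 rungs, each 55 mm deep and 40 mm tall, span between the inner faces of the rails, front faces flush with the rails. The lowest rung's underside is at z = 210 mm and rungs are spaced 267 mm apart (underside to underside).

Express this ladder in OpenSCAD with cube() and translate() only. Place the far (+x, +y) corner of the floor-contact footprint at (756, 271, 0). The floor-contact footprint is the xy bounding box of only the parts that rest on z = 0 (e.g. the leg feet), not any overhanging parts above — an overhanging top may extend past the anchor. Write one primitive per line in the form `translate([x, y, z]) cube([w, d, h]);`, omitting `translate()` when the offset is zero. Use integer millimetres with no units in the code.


// rung span = 404 - 2*48 = 308
// rung[k] z = 210 + k*267
translate([352, 216, 0]) cube([48, 55, 2226]);
translate([708, 216, 0]) cube([48, 55, 2226]);
translate([400, 216, 210]) cube([308, 55, 40]);
translate([400, 216, 477]) cube([308, 55, 40]);
translate([400, 216, 744]) cube([308, 55, 40]);
translate([400, 216, 1011]) cube([308, 55, 40]);
translate([400, 216, 1278]) cube([308, 55, 40]);
translate([400, 216, 1545]) cube([308, 55, 40]);
translate([400, 216, 1812]) cube([308, 55, 40]);
translate([400, 216, 2079]) cube([308, 55, 40]);


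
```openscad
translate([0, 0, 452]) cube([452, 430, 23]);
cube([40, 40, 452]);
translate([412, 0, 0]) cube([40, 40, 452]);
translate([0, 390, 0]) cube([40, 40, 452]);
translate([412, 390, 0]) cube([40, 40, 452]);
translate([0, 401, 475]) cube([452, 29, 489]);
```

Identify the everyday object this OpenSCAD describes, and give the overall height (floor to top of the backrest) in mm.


A chair. The overall height is 964 mm.

A slab on four corner posts with a tall panel at the back — a chair. The seat slab sits at z = 452 with thickness 23, and the 489 mm backrest starts at the seat top, so the overall height is 452 + 23 + 489 = 964 mm.


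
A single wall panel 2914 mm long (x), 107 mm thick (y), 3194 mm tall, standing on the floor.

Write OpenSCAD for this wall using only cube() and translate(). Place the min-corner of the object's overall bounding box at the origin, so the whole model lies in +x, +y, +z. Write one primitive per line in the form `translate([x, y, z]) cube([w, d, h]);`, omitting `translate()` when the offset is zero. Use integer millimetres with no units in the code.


cube([2914, 107, 3194]);


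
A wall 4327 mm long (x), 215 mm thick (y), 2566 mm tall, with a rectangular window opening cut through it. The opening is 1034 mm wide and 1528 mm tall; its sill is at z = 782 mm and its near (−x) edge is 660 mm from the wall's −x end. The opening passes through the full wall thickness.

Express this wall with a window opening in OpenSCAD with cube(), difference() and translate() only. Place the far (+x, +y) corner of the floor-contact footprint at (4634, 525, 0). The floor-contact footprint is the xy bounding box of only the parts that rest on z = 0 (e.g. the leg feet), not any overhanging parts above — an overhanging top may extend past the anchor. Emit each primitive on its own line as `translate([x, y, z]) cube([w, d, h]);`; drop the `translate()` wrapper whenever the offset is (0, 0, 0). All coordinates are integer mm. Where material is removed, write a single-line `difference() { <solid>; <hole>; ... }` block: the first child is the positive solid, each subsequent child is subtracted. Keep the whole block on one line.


difference() { translate([307, 310, 0]) cube([4327, 215, 2566]); translate([967, 310, 782]) cube([1034, 215, 1528]); }
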